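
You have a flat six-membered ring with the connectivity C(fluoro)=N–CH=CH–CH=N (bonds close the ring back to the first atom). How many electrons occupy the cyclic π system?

6

Every ring atom contributes a p orbital perpendicular to the ring (every atom in a ring double bond is sp² and brings one electron to the p orbital; each =N– nitrogen is pyridine-type (lone pair in the sp² plane, one electron in the p orbital)), so the π system is cyclic and fully conjugated.
π-electron count: 3 × 2 = 6 from the 3 double-bond units.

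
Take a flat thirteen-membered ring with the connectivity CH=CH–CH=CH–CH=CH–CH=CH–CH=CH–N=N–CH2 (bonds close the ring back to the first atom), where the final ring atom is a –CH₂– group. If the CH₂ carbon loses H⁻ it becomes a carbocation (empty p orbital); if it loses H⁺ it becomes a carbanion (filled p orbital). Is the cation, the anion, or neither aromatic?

The anion

In both ions every ring atom is sp² and contributes a p orbital, so both rings are fully conjugated.
Cation: 6 × 2 + 0 = 12 π electrons → 4(3), antiaromatic.
Anion: 6 × 2 + 2 = 14 π electrons → 4(3)+2, aromatic.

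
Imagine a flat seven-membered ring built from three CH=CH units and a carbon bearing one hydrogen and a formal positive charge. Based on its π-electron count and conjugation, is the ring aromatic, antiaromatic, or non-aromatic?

All ring atoms are sp² and supply a p orbital to the ring (every atom in a ring double bond is sp² and brings one electron to the p orbital; the carbocation has an empty p orbital); the conjugation is uninterrupted.
Counting π electrons: 3 × 2 = 6 from the double-bond units + 0 from the CH(+) atom = 6.
That gives a 4n+2 count (6, n = 1).

Aromatic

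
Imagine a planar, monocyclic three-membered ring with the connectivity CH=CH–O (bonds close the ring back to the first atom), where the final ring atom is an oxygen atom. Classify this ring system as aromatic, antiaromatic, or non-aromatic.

Antiaromatic

The p orbitals form a continuous loop: the double-bond atoms are sp², each contributing one p electron; the oxygen donates one lone pair from its p orbital. The ring is fully conjugated.
Adding the contributions, 1 × 2 = 2 from the double-bond unit + 2 from the O atom = 4.
A 4n π count (4, n = 1) in a planar conjugated ring means antiaromatic.
This is oxirene.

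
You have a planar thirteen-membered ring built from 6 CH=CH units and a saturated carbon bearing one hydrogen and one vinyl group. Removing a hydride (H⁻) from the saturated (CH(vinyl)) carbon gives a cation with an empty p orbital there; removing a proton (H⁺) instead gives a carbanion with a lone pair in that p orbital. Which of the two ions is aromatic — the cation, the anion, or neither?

Both ions have a continuous loop of p orbitals — each ring atom is sp².
Cation: 6 × 2 + 0 = 12 π electrons → 4(3), antiaromatic.
Anion: 6 × 2 + 2 = 14 π electrons → 4(3)+2, aromatic.

The anion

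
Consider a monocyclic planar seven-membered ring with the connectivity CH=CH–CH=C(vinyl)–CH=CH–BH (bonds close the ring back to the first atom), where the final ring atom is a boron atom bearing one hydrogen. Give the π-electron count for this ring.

6

All ring atoms are sp² and supply a p orbital to the ring (every atom in a ring double bond is sp² and brings one electron to the p orbital; the boron has an empty p orbital); the conjugation is uninterrupted.
Adding the contributions, 3 × 2 = 6 from the double-bond units + 0 from the BH atom = 6.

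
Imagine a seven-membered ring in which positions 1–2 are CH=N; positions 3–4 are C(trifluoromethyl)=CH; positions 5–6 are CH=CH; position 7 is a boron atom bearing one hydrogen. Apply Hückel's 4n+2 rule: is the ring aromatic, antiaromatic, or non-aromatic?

All ring atoms are sp² and supply a p orbital to the ring (the double-bond atoms are sp², each contributing one p electron; the doubly-bonded nitrogens are pyridine-type — their lone pairs lie in the ring plane, leaving one electron in the p orbital; the boron has an empty p orbital); the conjugation is uninterrupted.
π-electron count: 3 × 2 = 6 from the double-bond units + 0 from the BH atom = 6.
Since 6 = 4·1 + 2, the ring meets the 4n+2 criterion.

Aromatic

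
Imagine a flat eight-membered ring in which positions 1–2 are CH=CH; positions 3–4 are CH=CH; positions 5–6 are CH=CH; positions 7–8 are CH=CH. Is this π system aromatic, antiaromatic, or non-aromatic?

Antiaromatic

Check conjugation: every atom in a ring double bond is sp² and brings one electron to the p orbital — every position has a p orbital, so the cyclic π system is continuous.
Tallying contributions gives 4 × 2 = 8 from the 4 double-bond units.
With 8 = 4·2 π electrons, Hückel's rule classifies the planar ring as antiaromatic.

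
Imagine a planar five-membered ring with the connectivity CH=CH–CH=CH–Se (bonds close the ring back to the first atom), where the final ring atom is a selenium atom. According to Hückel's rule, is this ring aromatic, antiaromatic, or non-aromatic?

Aromatic

Check conjugation: each doubly-bonded ring atom is sp² with one p-orbital electron; the selenium donates one lone pair from its p orbital — every position has a p orbital, so the cyclic π system is continuous.
Adding the contributions, 2 × 2 = 4 from the double-bond units + 2 from the Se atom = 6.
With 6 π electrons (n = 1), the Hückel 4n+2 condition holds.
(This ring is selenophene.)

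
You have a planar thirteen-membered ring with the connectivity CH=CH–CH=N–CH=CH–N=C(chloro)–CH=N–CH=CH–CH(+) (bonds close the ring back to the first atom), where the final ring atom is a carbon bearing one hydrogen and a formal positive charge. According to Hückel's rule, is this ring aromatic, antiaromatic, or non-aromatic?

The p orbitals form a continuous loop: the double-bond atoms are sp², each contributing one p electron; each =N– nitrogen is pyridine-type (lone pair in the sp² plane, one electron in the p orbital); the carbocation has an empty p orbital. The ring is fully conjugated.
Tallying contributions gives 6 × 2 = 12 from the double-bond units + 0 from the CH(+) atom = 12.
With 12 = 4·3 π electrons, Hückel's rule classifies the planar ring as antiaromatic.

Antiaromatic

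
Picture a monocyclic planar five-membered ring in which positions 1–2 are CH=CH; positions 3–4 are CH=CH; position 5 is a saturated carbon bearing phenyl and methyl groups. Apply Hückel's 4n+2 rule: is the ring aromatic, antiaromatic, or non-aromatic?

The C(phenyl)(methyl) position has four σ bonds — that saturated carbon is sp³ and has no p orbital in the ring π system — so the cyclic conjugation is interrupted.
Broken conjugation rules out both aromaticity and antiaromaticity.

Non-aromatic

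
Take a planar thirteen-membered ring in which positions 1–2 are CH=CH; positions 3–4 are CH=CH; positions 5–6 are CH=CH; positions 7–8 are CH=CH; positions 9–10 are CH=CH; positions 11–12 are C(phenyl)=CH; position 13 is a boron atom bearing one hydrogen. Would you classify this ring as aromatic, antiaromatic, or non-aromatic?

Antiaromatic

All ring atoms are sp² and supply a p orbital to the ring (each doubly-bonded ring atom is sp² with one p-orbital electron; the boron has an empty p orbital); the conjugation is uninterrupted.
π-electron count: 6 × 2 = 12 from the double-bond units + 0 from the BH atom = 12.
With 12 = 4·3 π electrons, Hückel's rule classifies the planar ring as antiaromatic.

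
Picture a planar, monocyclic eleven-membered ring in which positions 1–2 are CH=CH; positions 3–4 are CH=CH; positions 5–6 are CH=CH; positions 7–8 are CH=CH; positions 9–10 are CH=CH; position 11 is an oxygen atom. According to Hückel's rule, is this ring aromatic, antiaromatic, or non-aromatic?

Check conjugation: each doubly-bonded ring atom is sp² with one p-orbital electron; the oxygen donates one lone pair from its p orbital — every position has a p orbital, so the cyclic π system is continuous.
Counting π electrons: 5 × 2 = 10 from the double-bond units + 2 from the O atom = 12.
12 = 4(3); a planar, fully conjugated 4n system is antiaromatic.

Antiaromatic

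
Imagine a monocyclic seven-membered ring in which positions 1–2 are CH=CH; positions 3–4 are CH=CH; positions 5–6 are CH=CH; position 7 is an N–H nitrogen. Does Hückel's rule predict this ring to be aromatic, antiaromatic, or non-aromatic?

Antiaromatic

All ring atoms are sp² and supply a p orbital to the ring (every atom in a ring double bond is sp² and brings one electron to the p orbital; the pyrrole-type nitrogen donates its lone pair from the p orbital); the conjugation is uninterrupted.
π-electron count: 3 × 2 = 6 from the double-bond units + 2 from the NH atom = 8.
8 = 4(2); a planar, fully conjugated 4n system is antiaromatic.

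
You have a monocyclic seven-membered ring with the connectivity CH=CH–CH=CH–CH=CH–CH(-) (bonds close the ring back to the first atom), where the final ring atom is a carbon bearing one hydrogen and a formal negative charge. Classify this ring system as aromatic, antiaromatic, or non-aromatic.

Every ring atom contributes a p orbital perpendicular to the ring (every atom in a ring double bond is sp² and brings one electron to the p orbital; the carbanion's lone pair occupies the p orbital), so the π system is cyclic and fully conjugated.
Tallying contributions gives 3 × 2 = 6 from the double-bond units + 2 from the CH(-) atom = 8.
8 is a 4n count (n = 2), so the planar conjugated ring is antiaromatic.

Antiaromatic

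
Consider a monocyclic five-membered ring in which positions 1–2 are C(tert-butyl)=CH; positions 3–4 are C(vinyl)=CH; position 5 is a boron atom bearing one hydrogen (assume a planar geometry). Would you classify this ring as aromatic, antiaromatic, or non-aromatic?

Check conjugation: the double-bond atoms are sp², each contributing one p electron; the boron has an empty p orbital — every position has a p orbital, so the cyclic π system is continuous.
π-electron count: 2 × 2 = 4 from the double-bond units + 0 from the BH atom = 4.
A 4n π count (4, n = 1) in a planar conjugated ring means antiaromatic.

Antiaromatic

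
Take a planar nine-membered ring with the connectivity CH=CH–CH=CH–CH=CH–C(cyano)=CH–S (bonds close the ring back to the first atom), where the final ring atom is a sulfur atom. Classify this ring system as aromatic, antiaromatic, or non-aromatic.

Aromatic

Every ring atom contributes a p orbital perpendicular to the ring (every atom in a ring double bond is sp² and brings one electron to the p orbital; the sulfur donates one lone pair from its p orbital), so the π system is cyclic and fully conjugated.
Tallying contributions gives 4 × 2 = 8 from the double-bond units + 2 from the S atom = 10.
10 = 4(2) + 2, which satisfies Hückel's 4n+2 rule.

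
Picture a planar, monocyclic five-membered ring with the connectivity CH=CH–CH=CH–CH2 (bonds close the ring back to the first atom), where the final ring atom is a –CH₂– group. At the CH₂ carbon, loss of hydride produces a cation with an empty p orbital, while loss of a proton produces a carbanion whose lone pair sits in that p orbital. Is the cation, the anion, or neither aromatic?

The anion

Both ions have a continuous loop of p orbitals — each ring atom is sp².
Cation: 2 × 2 + 0 = 4 π electrons → 4(1), antiaromatic.
Anion: 2 × 2 + 2 = 6 π electrons → 4(1)+2, aromatic.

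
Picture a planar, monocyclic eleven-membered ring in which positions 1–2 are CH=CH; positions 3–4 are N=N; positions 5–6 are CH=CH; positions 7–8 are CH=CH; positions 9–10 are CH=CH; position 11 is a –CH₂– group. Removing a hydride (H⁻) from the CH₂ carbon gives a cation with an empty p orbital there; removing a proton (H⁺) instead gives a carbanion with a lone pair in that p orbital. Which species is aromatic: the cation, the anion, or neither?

In either ion the ring is fully conjugated: every atom, including the new sp² carbon, supplies a p orbital.
Cation: 5 × 2 + 0 = 10 π electrons → 4(2)+2, aromatic.
Anion: 5 × 2 + 2 = 12 π electrons → 4(3), antiaromatic.

The cation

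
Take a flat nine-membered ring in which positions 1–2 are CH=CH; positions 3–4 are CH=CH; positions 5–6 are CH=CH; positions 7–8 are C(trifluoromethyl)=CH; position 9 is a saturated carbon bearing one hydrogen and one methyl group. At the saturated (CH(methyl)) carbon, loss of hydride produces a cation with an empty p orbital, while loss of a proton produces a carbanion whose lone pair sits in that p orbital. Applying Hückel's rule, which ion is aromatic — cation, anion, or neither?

The anion

Once that carbon is sp², every ring atom has a p orbital and both ions are fully conjugated.
Cation: 4 × 2 + 0 = 8 π electrons → 4(2), antiaromatic.
Anion: 4 × 2 + 2 = 10 π electrons → 4(2)+2, aromatic.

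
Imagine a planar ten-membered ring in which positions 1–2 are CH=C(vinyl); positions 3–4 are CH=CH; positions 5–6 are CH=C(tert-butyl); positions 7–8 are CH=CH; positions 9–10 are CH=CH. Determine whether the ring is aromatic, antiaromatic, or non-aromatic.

Check conjugation: each doubly-bonded ring atom is sp² with one p-orbital electron — every position has a p orbital, so the cyclic π system is continuous.
Counting π electrons: 5 × 2 = 10 from the 5 double-bond units.
Since 10 = 4·2 + 2, the ring meets the 4n+2 criterion.

Aromatic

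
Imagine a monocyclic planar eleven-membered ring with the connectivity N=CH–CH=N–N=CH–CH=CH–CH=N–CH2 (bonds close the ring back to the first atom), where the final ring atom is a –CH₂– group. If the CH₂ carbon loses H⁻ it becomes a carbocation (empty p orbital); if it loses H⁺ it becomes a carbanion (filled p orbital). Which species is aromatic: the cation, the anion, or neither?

Once that carbon is sp², every ring atom has a p orbital and both ions are fully conjugated.
Cation: 5 × 2 + 0 = 10 π electrons → 4(2)+2, aromatic.
Anion: 5 × 2 + 2 = 12 π electrons → 4(3), antiaromatic.

The cation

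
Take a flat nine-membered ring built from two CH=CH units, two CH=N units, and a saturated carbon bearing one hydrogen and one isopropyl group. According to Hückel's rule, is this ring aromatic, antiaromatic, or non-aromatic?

At the CH(isopropyl) position, that saturated carbon is sp³ and has no p orbital in the ring π system; the ring's p-orbital overlap is broken there.
Without a continuous loop of overlapping p orbitals the Hückel electron count never comes into play.

Non-aromatic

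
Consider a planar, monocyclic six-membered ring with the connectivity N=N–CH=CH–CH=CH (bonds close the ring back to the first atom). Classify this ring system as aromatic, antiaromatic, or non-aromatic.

Aromatic

Check conjugation: each doubly-bonded ring atom is sp² with one p-orbital electron; the doubly-bonded nitrogens are pyridine-type — their lone pairs lie in the ring plane, leaving one electron in the p orbital — every position has a p orbital, so the cyclic π system is continuous.
Counting π electrons: 3 × 2 = 6 from the 3 double-bond units.
Since 6 = 4·1 + 2, the ring meets the 4n+2 criterion.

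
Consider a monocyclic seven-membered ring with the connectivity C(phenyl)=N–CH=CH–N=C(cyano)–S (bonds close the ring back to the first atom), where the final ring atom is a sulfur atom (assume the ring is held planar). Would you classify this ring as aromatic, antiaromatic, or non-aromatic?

The p orbitals form a continuous loop: every atom in a ring double bond is sp² and brings one electron to the p orbital; the doubly-bonded nitrogens are pyridine-type — their lone pairs lie in the ring plane, leaving one electron in the p orbital; the sulfur donates one lone pair from its p orbital. The ring is fully conjugated.
Tallying contributions gives 3 × 2 = 6 from the double-bond units + 2 from the S atom = 8.
8 is a 4n count (n = 2), so the planar conjugated ring is antiaromatic.

Antiaromatic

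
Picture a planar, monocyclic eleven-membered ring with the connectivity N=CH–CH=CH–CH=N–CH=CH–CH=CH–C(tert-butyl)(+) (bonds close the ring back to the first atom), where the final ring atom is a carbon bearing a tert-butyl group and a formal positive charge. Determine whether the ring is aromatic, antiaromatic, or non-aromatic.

Aromatic

Every ring atom contributes a p orbital perpendicular to the ring (the double-bond atoms are sp², each contributing one p electron; each sp² =N– keeps its lone pair in-plane and puts one electron into the π system; the carbocation has an empty p orbital), so the π system is cyclic and fully conjugated.
Counting π electrons: 5 × 2 = 10 from the double-bond units + 0 from the C(tert-butyl)(+) atom = 10.
10 = 4(2) + 2, which satisfies Hückel's 4n+2 rule.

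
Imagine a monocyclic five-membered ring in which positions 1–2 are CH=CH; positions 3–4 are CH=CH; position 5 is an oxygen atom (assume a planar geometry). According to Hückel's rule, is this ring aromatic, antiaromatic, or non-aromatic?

Aromatic

The p orbitals form a continuous loop: each doubly-bonded ring atom is sp² with one p-orbital electron; the oxygen donates one lone pair from its p orbital. The ring is fully conjugated.
Adding the contributions, 2 × 2 = 4 from the double-bond units + 2 from the O atom = 6.
6 = 4(1) + 2, which satisfies Hückel's 4n+2 rule.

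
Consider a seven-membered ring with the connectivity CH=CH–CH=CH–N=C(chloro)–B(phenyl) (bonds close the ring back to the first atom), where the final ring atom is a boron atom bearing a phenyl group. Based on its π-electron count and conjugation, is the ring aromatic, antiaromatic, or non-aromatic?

The p orbitals form a continuous loop: each doubly-bonded ring atom is sp² with one p-orbital electron; the doubly-bonded nitrogens are pyridine-type — their lone pairs lie in the ring plane, leaving one electron in the p orbital; the boron has an empty p orbital. The ring is fully conjugated.
Adding the contributions, 3 × 2 = 6 from the double-bond units + 0 from the B(phenyl) atom = 6.
Since 6 = 4·1 + 2, the ring meets the 4n+2 criterion.

Aromatic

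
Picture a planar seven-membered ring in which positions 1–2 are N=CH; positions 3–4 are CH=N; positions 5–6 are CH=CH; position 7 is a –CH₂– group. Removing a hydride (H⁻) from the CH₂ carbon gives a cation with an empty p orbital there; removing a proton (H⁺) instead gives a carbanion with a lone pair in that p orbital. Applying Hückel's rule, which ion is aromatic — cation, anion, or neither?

The cation

Both ions have a continuous loop of p orbitals — each ring atom is sp².
Cation: 3 × 2 + 0 = 6 π electrons → 4(1)+2, aromatic.
Anion: 3 × 2 + 2 = 8 π electrons → 4(2), antiaromatic.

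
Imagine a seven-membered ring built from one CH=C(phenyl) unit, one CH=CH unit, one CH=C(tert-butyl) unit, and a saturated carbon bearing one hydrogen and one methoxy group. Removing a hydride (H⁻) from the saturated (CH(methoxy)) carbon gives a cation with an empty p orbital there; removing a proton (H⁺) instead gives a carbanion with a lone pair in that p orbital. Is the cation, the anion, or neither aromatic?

Once that carbon is sp², every ring atom has a p orbital and both ions are fully conjugated.
Cation: 3 × 2 + 0 = 6 π electrons → 4(1)+2, aromatic.
Anion: 3 × 2 + 2 = 8 π electrons → 4(2), antiaromatic.

The cation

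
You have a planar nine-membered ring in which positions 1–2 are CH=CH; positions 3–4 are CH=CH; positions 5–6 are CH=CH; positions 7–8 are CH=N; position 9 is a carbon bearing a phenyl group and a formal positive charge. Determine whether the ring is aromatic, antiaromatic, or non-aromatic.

Antiaromatic

Check conjugation: the double-bond atoms are sp², each contributing one p electron; each =N– nitrogen is pyridine-type (lone pair in the sp² plane, one electron in the p orbital); the carbocation has an empty p orbital — every position has a p orbital, so the cyclic π system is continuous.
Tallying contributions gives 4 × 2 = 8 from the double-bond units + 0 from the C(phenyl)(+) atom = 8.
8 = 4(2); a planar, fully conjugated 4n system is antiaromatic.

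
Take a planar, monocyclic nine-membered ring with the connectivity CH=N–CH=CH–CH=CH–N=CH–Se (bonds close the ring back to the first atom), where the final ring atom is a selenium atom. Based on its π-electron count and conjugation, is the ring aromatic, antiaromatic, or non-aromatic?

Every ring atom contributes a p orbital perpendicular to the ring (the double-bond atoms are sp², each contributing one p electron; each sp² =N– keeps its lone pair in-plane and puts one electron into the π system; the selenium donates one lone pair from its p orbital), so the π system is cyclic and fully conjugated.
Tallying contributions gives 4 × 2 = 8 from the double-bond units + 2 from the Se atom = 10.
With 10 π electrons (n = 2), the Hückel 4n+2 condition holds.

Aromatic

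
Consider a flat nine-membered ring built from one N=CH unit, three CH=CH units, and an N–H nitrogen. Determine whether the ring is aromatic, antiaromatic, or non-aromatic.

Every ring atom contributes a p orbital perpendicular to the ring (each doubly-bonded ring atom is sp² with one p-orbital electron; the doubly-bonded nitrogens are pyridine-type — their lone pairs lie in the ring plane, leaving one electron in the p orbital; the pyrrole-type nitrogen donates its lone pair from the p orbital), so the π system is cyclic and fully conjugated.
π-electron count: 4 × 2 = 8 from the double-bond units + 2 from the NH atom = 10.
Since 10 = 4·2 + 2, the ring meets the 4n+2 criterion.

Aromatic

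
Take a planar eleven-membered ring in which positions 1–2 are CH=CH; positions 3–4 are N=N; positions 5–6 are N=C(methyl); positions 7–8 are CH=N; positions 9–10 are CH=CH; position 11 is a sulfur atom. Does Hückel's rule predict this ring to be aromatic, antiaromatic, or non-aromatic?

Antiaromatic

Every ring atom contributes a p orbital perpendicular to the ring (each doubly-bonded ring atom is sp² with one p-orbital electron; each =N– nitrogen is pyridine-type (lone pair in the sp² plane, one electron in the p orbital); the sulfur donates one lone pair from its p orbital), so the π system is cyclic and fully conjugated.
Tallying contributions gives 5 × 2 = 10 from the double-bond units + 2 from the S atom = 12.
12 = 4(3); a planar, fully conjugated 4n system is antiaromatic.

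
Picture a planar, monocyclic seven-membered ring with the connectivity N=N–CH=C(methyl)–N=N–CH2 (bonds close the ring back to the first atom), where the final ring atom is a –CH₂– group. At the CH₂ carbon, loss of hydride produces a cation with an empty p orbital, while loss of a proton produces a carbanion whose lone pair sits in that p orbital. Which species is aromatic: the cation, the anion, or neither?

Once that carbon is sp², every ring atom has a p orbital and both ions are fully conjugated.
Cation: 3 × 2 + 0 = 6 π electrons → 4(1)+2, aromatic.
Anion: 3 × 2 + 2 = 8 π electrons → 4(2), antiaromatic.

The cation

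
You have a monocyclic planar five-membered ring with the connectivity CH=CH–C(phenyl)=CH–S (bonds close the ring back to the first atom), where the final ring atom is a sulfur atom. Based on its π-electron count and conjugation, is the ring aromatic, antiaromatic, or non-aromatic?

The p orbitals form a continuous loop: each doubly-bonded ring atom is sp² with one p-orbital electron; the sulfur donates one lone pair from its p orbital. The ring is fully conjugated.
Adding the contributions, 2 × 2 = 4 from the double-bond units + 2 from the S atom = 6.
6 = 4(1) + 2, which satisfies Hückel's 4n+2 rule.

Aromatic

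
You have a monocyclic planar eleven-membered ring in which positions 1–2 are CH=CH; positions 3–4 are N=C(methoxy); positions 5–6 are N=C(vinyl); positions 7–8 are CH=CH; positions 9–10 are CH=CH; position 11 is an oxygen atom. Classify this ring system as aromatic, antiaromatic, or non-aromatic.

Antiaromatic

Check conjugation: every atom in a ring double bond is sp² and brings one electron to the p orbital; each =N– nitrogen is pyridine-type (lone pair in the sp² plane, one electron in the p orbital); the oxygen donates one lone pair from its p orbital — every position has a p orbital, so the cyclic π system is continuous.
Counting π electrons: 5 × 2 = 10 from the double-bond units + 2 from the O atom = 12.
12 = 4(3); a planar, fully conjugated 4n system is antiaromatic.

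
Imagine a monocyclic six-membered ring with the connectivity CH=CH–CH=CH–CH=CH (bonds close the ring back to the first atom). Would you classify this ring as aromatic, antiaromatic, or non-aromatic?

Aromatic

The p orbitals form a continuous loop: every atom in a ring double bond is sp² and brings one electron to the p orbital. The ring is fully conjugated.
Adding the contributions, 3 × 2 = 6 from the 3 double-bond units.
Since 6 = 4·1 + 2, the ring meets the 4n+2 criterion.
This is benzene.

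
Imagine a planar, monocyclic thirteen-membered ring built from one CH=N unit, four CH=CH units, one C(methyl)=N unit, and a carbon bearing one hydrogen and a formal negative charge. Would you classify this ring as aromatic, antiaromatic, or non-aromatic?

All ring atoms are sp² and supply a p orbital to the ring (every atom in a ring double bond is sp² and brings one electron to the p orbital; the doubly-bonded nitrogens are pyridine-type — their lone pairs lie in the ring plane, leaving one electron in the p orbital; the carbanion's lone pair occupies the p orbital); the conjugation is uninterrupted.
Counting π electrons: 6 × 2 = 12 from the double-bond units + 2 from the CH(-) atom = 14.
14 = 4(3) + 2, which satisfies Hückel's 4n+2 rule.

Aromatic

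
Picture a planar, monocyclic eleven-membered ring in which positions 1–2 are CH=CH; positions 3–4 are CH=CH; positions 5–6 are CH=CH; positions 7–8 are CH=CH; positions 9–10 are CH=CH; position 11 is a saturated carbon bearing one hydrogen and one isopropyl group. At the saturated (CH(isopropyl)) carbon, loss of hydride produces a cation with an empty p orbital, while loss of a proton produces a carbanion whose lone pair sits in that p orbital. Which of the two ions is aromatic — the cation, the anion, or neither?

The cation

In either ion the ring is fully conjugated: every atom, including the new sp² carbon, supplies a p orbital.
Cation: 5 × 2 + 0 = 10 π electrons → 4(2)+2, aromatic.
Anion: 5 × 2 + 2 = 12 π electrons → 4(3), antiaromatic.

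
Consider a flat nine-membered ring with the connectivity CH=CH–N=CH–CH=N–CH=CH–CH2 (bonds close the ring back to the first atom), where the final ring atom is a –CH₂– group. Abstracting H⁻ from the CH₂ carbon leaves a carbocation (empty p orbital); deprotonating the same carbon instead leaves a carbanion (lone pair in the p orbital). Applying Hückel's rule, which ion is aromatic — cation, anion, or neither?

Once that carbon is sp², every ring atom has a p orbital and both ions are fully conjugated.
Cation: 4 × 2 + 0 = 8 π electrons → 4(2), antiaromatic.
Anion: 4 × 2 + 2 = 10 π electrons → 4(2)+2, aromatic.

The anion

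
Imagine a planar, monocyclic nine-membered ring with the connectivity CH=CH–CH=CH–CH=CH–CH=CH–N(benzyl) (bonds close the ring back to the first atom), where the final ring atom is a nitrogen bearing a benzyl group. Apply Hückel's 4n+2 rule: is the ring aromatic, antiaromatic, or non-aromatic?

Every ring atom contributes a p orbital perpendicular to the ring (the double-bond atoms are sp², each contributing one p electron; the pyrrole-type nitrogen donates its lone pair from the p orbital), so the π system is cyclic and fully conjugated.
Adding the contributions, 4 × 2 = 8 from the double-bond units + 2 from the N(benzyl) atom = 10.
That gives a 4n+2 count (10, n = 2).

Aromatic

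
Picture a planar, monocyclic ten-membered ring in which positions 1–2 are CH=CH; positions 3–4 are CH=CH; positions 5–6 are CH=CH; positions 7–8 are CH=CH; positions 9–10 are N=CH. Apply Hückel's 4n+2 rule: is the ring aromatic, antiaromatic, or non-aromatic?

Check conjugation: every atom in a ring double bond is sp² and brings one electron to the p orbital; the doubly-bonded nitrogens are pyridine-type — their lone pairs lie in the ring plane, leaving one electron in the p orbital — every position has a p orbital, so the cyclic π system is continuous.
π-electron count: 5 × 2 = 10 from the 5 double-bond units.
Since 10 = 4·2 + 2, the ring meets the 4n+2 criterion.

Aromatic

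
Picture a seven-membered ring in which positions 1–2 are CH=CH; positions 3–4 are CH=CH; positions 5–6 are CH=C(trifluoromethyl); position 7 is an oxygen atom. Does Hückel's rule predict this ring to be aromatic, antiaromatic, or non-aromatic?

Antiaromatic

The p orbitals form a continuous loop: every atom in a ring double bond is sp² and brings one electron to the p orbital; the oxygen donates one lone pair from its p orbital. The ring is fully conjugated.
Counting π electrons: 3 × 2 = 6 from the double-bond units + 2 from the O atom = 8.
8 is a 4n count (n = 2), so the planar conjugated ring is antiaromatic.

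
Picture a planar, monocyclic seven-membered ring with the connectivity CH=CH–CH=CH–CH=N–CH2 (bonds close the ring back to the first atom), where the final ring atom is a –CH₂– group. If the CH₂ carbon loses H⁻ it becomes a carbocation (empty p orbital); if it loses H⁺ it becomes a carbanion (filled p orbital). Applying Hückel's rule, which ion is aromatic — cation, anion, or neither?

The cation

Once that carbon is sp², every ring atom has a p orbital and both ions are fully conjugated.
Cation: 3 × 2 + 0 = 6 π electrons → 4(1)+2, aromatic.
Anion: 3 × 2 + 2 = 8 π electrons → 4(2), antiaromatic.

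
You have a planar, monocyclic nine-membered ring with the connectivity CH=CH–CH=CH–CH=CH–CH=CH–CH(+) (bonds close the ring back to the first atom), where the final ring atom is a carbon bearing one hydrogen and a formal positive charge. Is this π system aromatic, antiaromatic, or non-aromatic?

All ring atoms are sp² and supply a p orbital to the ring (each doubly-bonded ring atom is sp² with one p-orbital electron; the carbocation has an empty p orbital); the conjugation is uninterrupted.
Adding the contributions, 4 × 2 = 8 from the double-bond units + 0 from the CH(+) atom = 8.
A 4n π count (8, n = 2) in a planar conjugated ring means antiaromatic.

Antiaromatic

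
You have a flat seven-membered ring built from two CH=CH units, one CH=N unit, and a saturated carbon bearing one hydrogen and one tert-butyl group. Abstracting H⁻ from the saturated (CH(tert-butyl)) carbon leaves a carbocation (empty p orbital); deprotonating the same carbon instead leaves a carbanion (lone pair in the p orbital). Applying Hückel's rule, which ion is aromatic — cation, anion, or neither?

The cation

Both ions have a continuous loop of p orbitals — each ring atom is sp².
Cation: 3 × 2 + 0 = 6 π electrons → 4(1)+2, aromatic.
Anion: 3 × 2 + 2 = 8 π electrons → 4(2), antiaromatic.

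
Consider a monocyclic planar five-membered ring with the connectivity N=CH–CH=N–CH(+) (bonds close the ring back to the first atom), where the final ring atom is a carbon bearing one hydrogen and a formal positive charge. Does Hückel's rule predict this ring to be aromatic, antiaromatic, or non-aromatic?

Check conjugation: every atom in a ring double bond is sp² and brings one electron to the p orbital; each =N– nitrogen is pyridine-type (lone pair in the sp² plane, one electron in the p orbital); the carbocation has an empty p orbital — every position has a p orbital, so the cyclic π system is continuous.
π-electron count: 2 × 2 = 4 from the double-bond units + 0 from the CH(+) atom = 4.
With 4 = 4·1 π electrons, Hückel's rule classifies the planar ring as antiaromatic.

Antiaromatic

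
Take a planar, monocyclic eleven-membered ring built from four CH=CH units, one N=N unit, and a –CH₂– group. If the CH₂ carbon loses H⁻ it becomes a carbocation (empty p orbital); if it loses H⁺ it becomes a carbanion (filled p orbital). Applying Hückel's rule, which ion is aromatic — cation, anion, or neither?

The cation

Once that carbon is sp², every ring atom has a p orbital and both ions are fully conjugated.
Cation: 5 × 2 + 0 = 10 π electrons → 4(2)+2, aromatic.
Anion: 5 × 2 + 2 = 12 π electrons → 4(3), antiaromatic.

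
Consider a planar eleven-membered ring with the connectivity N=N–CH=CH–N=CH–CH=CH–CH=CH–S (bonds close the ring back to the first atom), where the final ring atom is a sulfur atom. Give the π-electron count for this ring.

12

The p orbitals form a continuous loop: each doubly-bonded ring atom is sp² with one p-orbital electron; each =N– nitrogen is pyridine-type (lone pair in the sp² plane, one electron in the p orbital); the sulfur donates one lone pair from its p orbital. The ring is fully conjugated.
Adding the contributions, 5 × 2 = 10 from the double-bond units + 2 from the S atom = 12.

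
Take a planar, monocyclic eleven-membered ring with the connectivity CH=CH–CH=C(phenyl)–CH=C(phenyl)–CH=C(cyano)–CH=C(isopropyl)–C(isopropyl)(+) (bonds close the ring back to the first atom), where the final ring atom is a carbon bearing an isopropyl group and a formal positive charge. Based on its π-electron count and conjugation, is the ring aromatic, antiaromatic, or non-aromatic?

Aromatic

Every ring atom contributes a p orbital perpendicular to the ring (every atom in a ring double bond is sp² and brings one electron to the p orbital; the carbocation has an empty p orbital), so the π system is cyclic and fully conjugated.
Adding the contributions, 5 × 2 = 10 from the double-bond units + 0 from the C(isopropyl)(+) atom = 10.
That gives a 4n+2 count (10, n = 2).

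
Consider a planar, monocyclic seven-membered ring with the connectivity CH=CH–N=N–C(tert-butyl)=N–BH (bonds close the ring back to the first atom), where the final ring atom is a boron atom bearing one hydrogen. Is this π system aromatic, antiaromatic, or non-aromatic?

Check conjugation: each doubly-bonded ring atom is sp² with one p-orbital electron; each =N– nitrogen is pyridine-type (lone pair in the sp² plane, one electron in the p orbital); the boron has an empty p orbital — every position has a p orbital, so the cyclic π system is continuous.
π-electron count: 3 × 2 = 6 from the double-bond units + 0 from the BH atom = 6.
6 = 4(1) + 2, which satisfies Hückel's 4n+2 rule.

Aromatic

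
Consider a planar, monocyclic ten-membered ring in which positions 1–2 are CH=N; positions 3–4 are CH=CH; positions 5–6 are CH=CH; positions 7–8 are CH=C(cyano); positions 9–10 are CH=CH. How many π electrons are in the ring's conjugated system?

10

All ring atoms are sp² and supply a p orbital to the ring (every atom in a ring double bond is sp² and brings one electron to the p orbital; each =N– nitrogen is pyridine-type (lone pair in the sp² plane, one electron in the p orbital)); the conjugation is uninterrupted.
Adding the contributions, 5 × 2 = 10 from the 5 double-bond units.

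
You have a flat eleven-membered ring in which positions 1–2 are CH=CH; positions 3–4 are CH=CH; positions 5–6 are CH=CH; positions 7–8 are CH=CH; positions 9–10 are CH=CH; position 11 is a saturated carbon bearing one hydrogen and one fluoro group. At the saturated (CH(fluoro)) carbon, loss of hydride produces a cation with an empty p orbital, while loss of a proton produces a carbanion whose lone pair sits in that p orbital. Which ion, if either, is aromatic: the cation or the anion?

The cation

Both ions have a continuous loop of p orbitals — each ring atom is sp².
Cation: 5 × 2 + 0 = 10 π electrons → 4(2)+2, aromatic.
Anion: 5 × 2 + 2 = 12 π electrons → 4(3), antiaromatic.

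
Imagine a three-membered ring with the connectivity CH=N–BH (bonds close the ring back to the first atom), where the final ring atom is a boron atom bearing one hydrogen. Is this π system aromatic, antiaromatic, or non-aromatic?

Aromatic

Check conjugation: each doubly-bonded ring atom is sp² with one p-orbital electron; each =N– nitrogen is pyridine-type (lone pair in the sp² plane, one electron in the p orbital); the boron has an empty p orbital — every position has a p orbital, so the cyclic π system is continuous.
π-electron count: 1 × 2 = 2 from the double-bond unit + 0 from the BH atom = 2.
That gives a 4n+2 count (2, n = 0).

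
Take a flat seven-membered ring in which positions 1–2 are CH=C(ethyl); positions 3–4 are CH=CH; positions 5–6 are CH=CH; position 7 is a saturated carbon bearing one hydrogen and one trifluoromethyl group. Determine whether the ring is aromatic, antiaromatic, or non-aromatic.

Non-aromatic

At the CH(trifluoromethyl) position, that saturated carbon is sp³ and has no p orbital in the ring π system; the ring's p-orbital overlap is broken there.
Without a continuous loop of overlapping p orbitals the Hückel electron count never comes into play.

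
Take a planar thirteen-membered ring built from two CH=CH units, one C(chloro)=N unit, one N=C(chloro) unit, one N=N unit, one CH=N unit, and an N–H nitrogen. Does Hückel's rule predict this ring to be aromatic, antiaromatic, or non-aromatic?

Aromatic

Every ring atom contributes a p orbital perpendicular to the ring (each doubly-bonded ring atom is sp² with one p-orbital electron; each sp² =N– keeps its lone pair in-plane and puts one electron into the π system; the pyrrole-type nitrogen donates its lone pair from the p orbital), so the π system is cyclic and fully conjugated.
π-electron count: 6 × 2 = 12 from the double-bond units + 2 from the NH atom = 14.
With 14 π electrons (n = 3), the Hückel 4n+2 condition holds.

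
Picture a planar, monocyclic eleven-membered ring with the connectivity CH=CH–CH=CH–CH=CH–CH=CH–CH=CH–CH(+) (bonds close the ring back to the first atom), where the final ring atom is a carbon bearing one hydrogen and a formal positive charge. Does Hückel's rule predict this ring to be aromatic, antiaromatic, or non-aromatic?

Aromatic

Every ring atom contributes a p orbital perpendicular to the ring (each doubly-bonded ring atom is sp² with one p-orbital electron; the carbocation has an empty p orbital), so the π system is cyclic and fully conjugated.
π-electron count: 5 × 2 = 10 from the double-bond units + 0 from the CH(+) atom = 10.
That gives a 4n+2 count (10, n = 2).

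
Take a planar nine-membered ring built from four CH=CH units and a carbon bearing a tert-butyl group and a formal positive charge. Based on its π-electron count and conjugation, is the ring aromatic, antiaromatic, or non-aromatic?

The p orbitals form a continuous loop: every atom in a ring double bond is sp² and brings one electron to the p orbital; the carbocation has an empty p orbital. The ring is fully conjugated.
Tallying contributions gives 4 × 2 = 8 from the double-bond units + 0 from the C(tert-butyl)(+) atom = 8.
8 is a 4n count (n = 2), so the planar conjugated ring is antiaromatic.

Antiaromatic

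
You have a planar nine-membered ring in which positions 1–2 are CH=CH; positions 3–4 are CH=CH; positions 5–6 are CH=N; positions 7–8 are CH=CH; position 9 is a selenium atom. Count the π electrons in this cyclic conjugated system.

Every ring atom contributes a p orbital perpendicular to the ring (every atom in a ring double bond is sp² and brings one electron to the p orbital; each sp² =N– keeps its lone pair in-plane and puts one electron into the π system; the selenium donates one lone pair from its p orbital), so the π system is cyclic and fully conjugated.
π-electron count: 4 × 2 = 8 from the double-bond units + 2 from the Se atom = 10.

10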